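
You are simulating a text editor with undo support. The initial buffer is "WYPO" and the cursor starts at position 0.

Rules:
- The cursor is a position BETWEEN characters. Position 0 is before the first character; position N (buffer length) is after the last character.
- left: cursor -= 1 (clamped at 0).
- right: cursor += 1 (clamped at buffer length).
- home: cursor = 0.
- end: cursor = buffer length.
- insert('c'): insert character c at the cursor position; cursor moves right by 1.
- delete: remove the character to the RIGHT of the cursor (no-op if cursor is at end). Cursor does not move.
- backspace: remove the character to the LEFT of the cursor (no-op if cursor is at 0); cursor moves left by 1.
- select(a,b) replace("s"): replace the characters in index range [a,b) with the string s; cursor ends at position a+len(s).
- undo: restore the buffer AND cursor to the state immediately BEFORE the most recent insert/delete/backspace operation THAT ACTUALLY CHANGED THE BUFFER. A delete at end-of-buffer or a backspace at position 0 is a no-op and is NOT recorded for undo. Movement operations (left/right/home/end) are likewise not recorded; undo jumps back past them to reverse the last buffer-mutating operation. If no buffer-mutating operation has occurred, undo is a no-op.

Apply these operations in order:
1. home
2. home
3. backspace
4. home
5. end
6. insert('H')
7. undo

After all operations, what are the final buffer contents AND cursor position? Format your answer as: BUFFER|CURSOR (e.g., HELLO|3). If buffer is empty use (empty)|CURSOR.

After op 1 (home): buf='WYPO' cursor=0
After op 2 (home): buf='WYPO' cursor=0
After op 3 (backspace): buf='WYPO' cursor=0
After op 4 (home): buf='WYPO' cursor=0
After op 5 (end): buf='WYPO' cursor=4
After op 6 (insert('H')): buf='WYPOH' cursor=5
After op 7 (undo): buf='WYPO' cursor=4

Answer: WYPO|4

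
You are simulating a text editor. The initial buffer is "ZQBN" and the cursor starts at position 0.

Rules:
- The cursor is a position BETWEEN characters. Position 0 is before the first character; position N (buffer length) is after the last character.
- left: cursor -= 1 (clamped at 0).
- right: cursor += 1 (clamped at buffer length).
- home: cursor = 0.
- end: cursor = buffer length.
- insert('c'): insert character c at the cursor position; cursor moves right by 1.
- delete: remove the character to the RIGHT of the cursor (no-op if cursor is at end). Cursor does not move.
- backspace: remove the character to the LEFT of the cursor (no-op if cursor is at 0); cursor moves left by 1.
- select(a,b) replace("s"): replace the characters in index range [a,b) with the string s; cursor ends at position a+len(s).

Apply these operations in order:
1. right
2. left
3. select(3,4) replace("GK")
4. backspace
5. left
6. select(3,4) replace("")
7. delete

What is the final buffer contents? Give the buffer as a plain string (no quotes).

Answer: ZQB

Derivation:
After op 1 (right): buf='ZQBN' cursor=1
After op 2 (left): buf='ZQBN' cursor=0
After op 3 (select(3,4) replace("GK")): buf='ZQBGK' cursor=5
After op 4 (backspace): buf='ZQBG' cursor=4
After op 5 (left): buf='ZQBG' cursor=3
After op 6 (select(3,4) replace("")): buf='ZQB' cursor=3
After op 7 (delete): buf='ZQB' cursor=3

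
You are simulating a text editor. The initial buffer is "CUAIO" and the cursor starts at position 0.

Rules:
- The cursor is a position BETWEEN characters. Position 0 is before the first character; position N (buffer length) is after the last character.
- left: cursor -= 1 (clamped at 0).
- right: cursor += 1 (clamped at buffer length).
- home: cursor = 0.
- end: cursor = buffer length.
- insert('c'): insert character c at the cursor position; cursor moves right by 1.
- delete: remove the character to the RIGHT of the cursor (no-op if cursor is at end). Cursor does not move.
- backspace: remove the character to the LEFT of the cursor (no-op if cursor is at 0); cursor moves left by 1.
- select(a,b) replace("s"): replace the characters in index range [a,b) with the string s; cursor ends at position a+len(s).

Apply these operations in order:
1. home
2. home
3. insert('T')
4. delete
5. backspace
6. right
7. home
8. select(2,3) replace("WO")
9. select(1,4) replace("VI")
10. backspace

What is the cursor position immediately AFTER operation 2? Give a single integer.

After op 1 (home): buf='CUAIO' cursor=0
After op 2 (home): buf='CUAIO' cursor=0

Answer: 0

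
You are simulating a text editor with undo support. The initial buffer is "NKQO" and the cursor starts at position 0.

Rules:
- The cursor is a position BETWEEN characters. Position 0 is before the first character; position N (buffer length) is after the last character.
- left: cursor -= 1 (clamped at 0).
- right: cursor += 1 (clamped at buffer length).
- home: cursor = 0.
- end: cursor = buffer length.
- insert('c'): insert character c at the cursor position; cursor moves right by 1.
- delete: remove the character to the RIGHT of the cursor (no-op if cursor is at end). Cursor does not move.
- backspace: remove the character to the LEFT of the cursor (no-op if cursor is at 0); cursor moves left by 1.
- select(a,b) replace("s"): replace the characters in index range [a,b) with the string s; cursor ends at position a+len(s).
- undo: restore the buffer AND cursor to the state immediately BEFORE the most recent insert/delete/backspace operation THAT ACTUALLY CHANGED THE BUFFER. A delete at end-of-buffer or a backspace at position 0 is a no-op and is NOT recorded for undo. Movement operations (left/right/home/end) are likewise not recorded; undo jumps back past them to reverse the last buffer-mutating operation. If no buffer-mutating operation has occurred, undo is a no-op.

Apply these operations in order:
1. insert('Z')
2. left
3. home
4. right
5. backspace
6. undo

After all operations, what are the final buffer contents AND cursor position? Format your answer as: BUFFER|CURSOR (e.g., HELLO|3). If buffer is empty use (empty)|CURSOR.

After op 1 (insert('Z')): buf='ZNKQO' cursor=1
After op 2 (left): buf='ZNKQO' cursor=0
After op 3 (home): buf='ZNKQO' cursor=0
After op 4 (right): buf='ZNKQO' cursor=1
After op 5 (backspace): buf='NKQO' cursor=0
After op 6 (undo): buf='ZNKQO' cursor=1

Answer: ZNKQO|1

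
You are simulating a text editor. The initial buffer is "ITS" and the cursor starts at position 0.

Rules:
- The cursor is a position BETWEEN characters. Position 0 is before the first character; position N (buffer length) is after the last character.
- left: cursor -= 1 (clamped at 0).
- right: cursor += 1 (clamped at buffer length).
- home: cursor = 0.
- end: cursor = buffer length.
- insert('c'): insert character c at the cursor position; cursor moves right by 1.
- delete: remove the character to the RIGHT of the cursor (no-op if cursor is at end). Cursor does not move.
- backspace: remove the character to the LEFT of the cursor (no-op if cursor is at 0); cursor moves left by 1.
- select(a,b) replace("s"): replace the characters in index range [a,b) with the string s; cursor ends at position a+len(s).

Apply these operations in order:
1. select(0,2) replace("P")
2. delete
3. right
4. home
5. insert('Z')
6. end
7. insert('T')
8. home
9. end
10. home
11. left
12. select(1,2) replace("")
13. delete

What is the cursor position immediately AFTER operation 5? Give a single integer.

After op 1 (select(0,2) replace("P")): buf='PS' cursor=1
After op 2 (delete): buf='P' cursor=1
After op 3 (right): buf='P' cursor=1
After op 4 (home): buf='P' cursor=0
After op 5 (insert('Z')): buf='ZP' cursor=1

Answer: 1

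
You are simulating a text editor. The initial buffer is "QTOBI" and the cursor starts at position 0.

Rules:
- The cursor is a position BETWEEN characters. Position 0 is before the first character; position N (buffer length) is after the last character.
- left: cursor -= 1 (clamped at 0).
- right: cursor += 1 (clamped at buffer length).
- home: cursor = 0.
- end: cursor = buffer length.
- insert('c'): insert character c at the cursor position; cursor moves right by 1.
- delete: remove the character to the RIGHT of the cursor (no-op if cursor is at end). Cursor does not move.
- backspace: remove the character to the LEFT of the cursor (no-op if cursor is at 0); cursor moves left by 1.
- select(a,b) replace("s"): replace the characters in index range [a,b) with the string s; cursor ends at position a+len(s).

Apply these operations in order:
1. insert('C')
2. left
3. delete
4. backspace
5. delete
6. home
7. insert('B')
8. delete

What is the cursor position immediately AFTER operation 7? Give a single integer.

After op 1 (insert('C')): buf='CQTOBI' cursor=1
After op 2 (left): buf='CQTOBI' cursor=0
After op 3 (delete): buf='QTOBI' cursor=0
After op 4 (backspace): buf='QTOBI' cursor=0
After op 5 (delete): buf='TOBI' cursor=0
After op 6 (home): buf='TOBI' cursor=0
After op 7 (insert('B')): buf='BTOBI' cursor=1

Answer: 1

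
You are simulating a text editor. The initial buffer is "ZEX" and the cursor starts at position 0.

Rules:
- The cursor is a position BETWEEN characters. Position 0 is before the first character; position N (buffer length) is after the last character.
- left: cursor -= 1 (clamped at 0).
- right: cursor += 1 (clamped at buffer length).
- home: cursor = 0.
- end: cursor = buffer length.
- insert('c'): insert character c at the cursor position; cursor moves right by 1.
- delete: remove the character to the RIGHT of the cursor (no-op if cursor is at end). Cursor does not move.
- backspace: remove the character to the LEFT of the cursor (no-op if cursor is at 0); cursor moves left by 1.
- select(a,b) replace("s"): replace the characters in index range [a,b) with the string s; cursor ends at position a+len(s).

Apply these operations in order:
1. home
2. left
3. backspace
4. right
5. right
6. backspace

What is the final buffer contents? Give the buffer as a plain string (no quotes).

After op 1 (home): buf='ZEX' cursor=0
After op 2 (left): buf='ZEX' cursor=0
After op 3 (backspace): buf='ZEX' cursor=0
After op 4 (right): buf='ZEX' cursor=1
After op 5 (right): buf='ZEX' cursor=2
After op 6 (backspace): buf='ZX' cursor=1

Answer: ZX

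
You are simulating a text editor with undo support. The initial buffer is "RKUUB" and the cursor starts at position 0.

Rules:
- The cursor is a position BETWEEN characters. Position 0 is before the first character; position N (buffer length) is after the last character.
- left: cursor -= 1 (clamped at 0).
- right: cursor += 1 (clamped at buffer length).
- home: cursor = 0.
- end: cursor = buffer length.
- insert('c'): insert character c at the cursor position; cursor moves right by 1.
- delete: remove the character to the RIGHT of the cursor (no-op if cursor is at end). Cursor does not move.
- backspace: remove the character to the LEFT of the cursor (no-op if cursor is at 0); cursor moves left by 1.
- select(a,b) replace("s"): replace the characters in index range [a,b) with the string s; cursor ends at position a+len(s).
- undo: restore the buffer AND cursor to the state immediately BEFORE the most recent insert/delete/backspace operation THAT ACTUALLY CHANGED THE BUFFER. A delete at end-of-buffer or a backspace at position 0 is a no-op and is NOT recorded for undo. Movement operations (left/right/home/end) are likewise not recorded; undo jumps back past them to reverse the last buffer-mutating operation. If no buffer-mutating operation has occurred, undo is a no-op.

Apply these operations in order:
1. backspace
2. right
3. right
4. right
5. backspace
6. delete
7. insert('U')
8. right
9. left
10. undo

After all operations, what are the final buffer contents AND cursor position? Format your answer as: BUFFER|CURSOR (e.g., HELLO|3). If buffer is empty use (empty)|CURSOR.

Answer: RKB|2

Derivation:
After op 1 (backspace): buf='RKUUB' cursor=0
After op 2 (right): buf='RKUUB' cursor=1
After op 3 (right): buf='RKUUB' cursor=2
After op 4 (right): buf='RKUUB' cursor=3
After op 5 (backspace): buf='RKUB' cursor=2
After op 6 (delete): buf='RKB' cursor=2
After op 7 (insert('U')): buf='RKUB' cursor=3
After op 8 (right): buf='RKUB' cursor=4
After op 9 (left): buf='RKUB' cursor=3
After op 10 (undo): buf='RKB' cursor=2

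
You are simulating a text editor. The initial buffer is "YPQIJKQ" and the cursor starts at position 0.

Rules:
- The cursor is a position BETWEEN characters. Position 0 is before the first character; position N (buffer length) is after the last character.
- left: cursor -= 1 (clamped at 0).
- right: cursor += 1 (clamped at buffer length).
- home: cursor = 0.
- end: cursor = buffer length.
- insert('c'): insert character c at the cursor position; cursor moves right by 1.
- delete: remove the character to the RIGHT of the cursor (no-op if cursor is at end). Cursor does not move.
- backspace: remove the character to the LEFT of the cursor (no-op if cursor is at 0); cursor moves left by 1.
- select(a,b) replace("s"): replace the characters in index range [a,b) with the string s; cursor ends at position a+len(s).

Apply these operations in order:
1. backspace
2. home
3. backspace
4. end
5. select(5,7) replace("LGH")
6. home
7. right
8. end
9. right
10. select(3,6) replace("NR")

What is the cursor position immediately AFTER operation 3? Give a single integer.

After op 1 (backspace): buf='YPQIJKQ' cursor=0
After op 2 (home): buf='YPQIJKQ' cursor=0
After op 3 (backspace): buf='YPQIJKQ' cursor=0

Answer: 0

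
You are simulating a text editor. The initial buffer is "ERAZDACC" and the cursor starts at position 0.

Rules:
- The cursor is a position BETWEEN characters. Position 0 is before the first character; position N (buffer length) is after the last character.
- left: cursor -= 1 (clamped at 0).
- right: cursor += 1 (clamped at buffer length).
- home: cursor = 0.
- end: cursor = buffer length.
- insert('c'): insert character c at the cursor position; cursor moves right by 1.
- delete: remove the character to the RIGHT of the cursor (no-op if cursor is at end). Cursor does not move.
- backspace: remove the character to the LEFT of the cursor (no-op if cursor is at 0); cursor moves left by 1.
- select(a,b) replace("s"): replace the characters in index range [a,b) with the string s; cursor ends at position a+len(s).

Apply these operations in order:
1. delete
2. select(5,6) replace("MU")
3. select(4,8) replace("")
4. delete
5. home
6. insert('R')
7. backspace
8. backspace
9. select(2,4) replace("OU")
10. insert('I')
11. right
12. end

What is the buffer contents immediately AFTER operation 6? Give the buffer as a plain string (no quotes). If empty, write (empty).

Answer: RRAZD

Derivation:
After op 1 (delete): buf='RAZDACC' cursor=0
After op 2 (select(5,6) replace("MU")): buf='RAZDAMUC' cursor=7
After op 3 (select(4,8) replace("")): buf='RAZD' cursor=4
After op 4 (delete): buf='RAZD' cursor=4
After op 5 (home): buf='RAZD' cursor=0
After op 6 (insert('R')): buf='RRAZD' cursor=1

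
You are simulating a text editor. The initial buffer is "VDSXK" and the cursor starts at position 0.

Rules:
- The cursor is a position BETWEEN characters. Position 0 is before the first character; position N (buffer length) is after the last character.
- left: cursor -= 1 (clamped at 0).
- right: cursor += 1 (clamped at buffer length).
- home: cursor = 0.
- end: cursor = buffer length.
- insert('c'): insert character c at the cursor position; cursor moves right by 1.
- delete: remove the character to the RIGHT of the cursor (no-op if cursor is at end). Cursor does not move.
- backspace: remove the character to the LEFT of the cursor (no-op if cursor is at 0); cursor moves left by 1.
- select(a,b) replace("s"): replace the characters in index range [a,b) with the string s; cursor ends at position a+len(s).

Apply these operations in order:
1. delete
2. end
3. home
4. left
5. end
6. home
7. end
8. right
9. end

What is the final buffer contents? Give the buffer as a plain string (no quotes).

After op 1 (delete): buf='DSXK' cursor=0
After op 2 (end): buf='DSXK' cursor=4
After op 3 (home): buf='DSXK' cursor=0
After op 4 (left): buf='DSXK' cursor=0
After op 5 (end): buf='DSXK' cursor=4
After op 6 (home): buf='DSXK' cursor=0
After op 7 (end): buf='DSXK' cursor=4
After op 8 (right): buf='DSXK' cursor=4
After op 9 (end): buf='DSXK' cursor=4

Answer: DSXK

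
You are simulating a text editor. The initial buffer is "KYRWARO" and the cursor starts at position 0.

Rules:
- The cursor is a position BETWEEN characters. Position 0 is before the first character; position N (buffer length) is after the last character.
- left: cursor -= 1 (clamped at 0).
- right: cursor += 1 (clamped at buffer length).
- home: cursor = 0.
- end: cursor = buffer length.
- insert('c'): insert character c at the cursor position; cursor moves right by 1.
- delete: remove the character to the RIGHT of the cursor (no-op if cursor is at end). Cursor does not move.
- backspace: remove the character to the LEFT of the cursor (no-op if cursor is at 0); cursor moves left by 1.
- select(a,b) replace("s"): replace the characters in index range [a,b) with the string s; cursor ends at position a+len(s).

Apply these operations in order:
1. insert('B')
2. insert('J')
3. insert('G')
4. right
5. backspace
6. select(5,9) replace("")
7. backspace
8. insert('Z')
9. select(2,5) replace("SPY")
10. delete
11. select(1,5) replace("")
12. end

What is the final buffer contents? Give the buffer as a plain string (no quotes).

Answer: B

Derivation:
After op 1 (insert('B')): buf='BKYRWARO' cursor=1
After op 2 (insert('J')): buf='BJKYRWARO' cursor=2
After op 3 (insert('G')): buf='BJGKYRWARO' cursor=3
After op 4 (right): buf='BJGKYRWARO' cursor=4
After op 5 (backspace): buf='BJGYRWARO' cursor=3
After op 6 (select(5,9) replace("")): buf='BJGYR' cursor=5
After op 7 (backspace): buf='BJGY' cursor=4
After op 8 (insert('Z')): buf='BJGYZ' cursor=5
After op 9 (select(2,5) replace("SPY")): buf='BJSPY' cursor=5
After op 10 (delete): buf='BJSPY' cursor=5
After op 11 (select(1,5) replace("")): buf='B' cursor=1
After op 12 (end): buf='B' cursor=1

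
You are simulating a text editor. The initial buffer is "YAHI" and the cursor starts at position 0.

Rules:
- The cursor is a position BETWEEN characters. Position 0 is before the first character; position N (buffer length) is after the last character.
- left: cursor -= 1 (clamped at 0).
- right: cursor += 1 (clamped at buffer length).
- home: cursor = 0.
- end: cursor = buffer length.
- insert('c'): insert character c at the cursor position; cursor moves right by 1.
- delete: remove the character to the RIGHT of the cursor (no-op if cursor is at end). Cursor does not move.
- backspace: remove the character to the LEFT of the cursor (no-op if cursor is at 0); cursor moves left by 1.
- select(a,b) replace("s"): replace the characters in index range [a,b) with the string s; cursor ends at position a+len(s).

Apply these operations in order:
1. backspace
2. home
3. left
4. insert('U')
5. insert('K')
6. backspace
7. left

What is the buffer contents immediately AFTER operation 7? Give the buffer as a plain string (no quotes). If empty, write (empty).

Answer: UYAHI

Derivation:
After op 1 (backspace): buf='YAHI' cursor=0
After op 2 (home): buf='YAHI' cursor=0
After op 3 (left): buf='YAHI' cursor=0
After op 4 (insert('U')): buf='UYAHI' cursor=1
After op 5 (insert('K')): buf='UKYAHI' cursor=2
After op 6 (backspace): buf='UYAHI' cursor=1
After op 7 (left): buf='UYAHI' cursor=0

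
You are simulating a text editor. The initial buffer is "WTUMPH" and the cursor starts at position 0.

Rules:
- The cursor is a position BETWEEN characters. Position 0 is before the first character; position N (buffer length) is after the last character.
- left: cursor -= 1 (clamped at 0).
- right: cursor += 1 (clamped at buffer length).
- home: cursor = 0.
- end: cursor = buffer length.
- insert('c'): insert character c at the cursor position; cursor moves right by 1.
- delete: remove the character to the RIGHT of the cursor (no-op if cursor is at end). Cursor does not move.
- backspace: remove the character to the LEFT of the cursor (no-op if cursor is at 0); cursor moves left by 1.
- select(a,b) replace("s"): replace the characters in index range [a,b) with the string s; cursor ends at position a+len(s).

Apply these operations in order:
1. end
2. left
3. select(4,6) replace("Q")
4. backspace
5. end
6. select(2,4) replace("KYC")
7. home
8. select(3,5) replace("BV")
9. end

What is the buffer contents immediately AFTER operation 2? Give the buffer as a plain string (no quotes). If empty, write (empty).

Answer: WTUMPH

Derivation:
After op 1 (end): buf='WTUMPH' cursor=6
After op 2 (left): buf='WTUMPH' cursor=5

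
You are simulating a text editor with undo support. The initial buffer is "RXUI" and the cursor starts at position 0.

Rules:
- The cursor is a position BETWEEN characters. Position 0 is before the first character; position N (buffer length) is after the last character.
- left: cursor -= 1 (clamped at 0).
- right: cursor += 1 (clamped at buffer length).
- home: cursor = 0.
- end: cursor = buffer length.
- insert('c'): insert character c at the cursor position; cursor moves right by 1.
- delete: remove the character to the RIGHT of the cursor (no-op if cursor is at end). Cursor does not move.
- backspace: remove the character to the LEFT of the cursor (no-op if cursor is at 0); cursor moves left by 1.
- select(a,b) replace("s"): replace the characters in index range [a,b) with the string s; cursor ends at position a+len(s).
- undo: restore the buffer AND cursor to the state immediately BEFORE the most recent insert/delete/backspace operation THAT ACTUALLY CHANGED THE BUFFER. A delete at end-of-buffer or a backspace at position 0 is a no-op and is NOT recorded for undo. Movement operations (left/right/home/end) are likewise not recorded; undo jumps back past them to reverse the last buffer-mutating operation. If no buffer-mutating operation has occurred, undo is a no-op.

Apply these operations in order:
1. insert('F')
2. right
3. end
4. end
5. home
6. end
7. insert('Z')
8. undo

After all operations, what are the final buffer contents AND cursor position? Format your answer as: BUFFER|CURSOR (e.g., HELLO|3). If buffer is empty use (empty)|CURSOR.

Answer: FRXUI|5

Derivation:
After op 1 (insert('F')): buf='FRXUI' cursor=1
After op 2 (right): buf='FRXUI' cursor=2
After op 3 (end): buf='FRXUI' cursor=5
After op 4 (end): buf='FRXUI' cursor=5
After op 5 (home): buf='FRXUI' cursor=0
After op 6 (end): buf='FRXUI' cursor=5
After op 7 (insert('Z')): buf='FRXUIZ' cursor=6
After op 8 (undo): buf='FRXUI' cursor=5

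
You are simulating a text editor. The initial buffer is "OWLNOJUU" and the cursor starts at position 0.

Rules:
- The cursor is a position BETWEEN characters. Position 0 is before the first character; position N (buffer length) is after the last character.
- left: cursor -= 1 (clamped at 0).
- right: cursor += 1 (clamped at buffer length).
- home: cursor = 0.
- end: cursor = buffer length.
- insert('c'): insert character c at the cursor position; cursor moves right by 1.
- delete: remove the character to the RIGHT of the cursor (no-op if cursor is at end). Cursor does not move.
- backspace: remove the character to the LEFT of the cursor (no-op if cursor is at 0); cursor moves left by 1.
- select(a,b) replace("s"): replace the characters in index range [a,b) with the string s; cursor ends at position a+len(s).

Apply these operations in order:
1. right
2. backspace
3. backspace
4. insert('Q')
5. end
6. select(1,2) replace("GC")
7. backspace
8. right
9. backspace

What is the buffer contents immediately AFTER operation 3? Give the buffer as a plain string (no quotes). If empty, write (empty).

Answer: WLNOJUU

Derivation:
After op 1 (right): buf='OWLNOJUU' cursor=1
After op 2 (backspace): buf='WLNOJUU' cursor=0
After op 3 (backspace): buf='WLNOJUU' cursor=0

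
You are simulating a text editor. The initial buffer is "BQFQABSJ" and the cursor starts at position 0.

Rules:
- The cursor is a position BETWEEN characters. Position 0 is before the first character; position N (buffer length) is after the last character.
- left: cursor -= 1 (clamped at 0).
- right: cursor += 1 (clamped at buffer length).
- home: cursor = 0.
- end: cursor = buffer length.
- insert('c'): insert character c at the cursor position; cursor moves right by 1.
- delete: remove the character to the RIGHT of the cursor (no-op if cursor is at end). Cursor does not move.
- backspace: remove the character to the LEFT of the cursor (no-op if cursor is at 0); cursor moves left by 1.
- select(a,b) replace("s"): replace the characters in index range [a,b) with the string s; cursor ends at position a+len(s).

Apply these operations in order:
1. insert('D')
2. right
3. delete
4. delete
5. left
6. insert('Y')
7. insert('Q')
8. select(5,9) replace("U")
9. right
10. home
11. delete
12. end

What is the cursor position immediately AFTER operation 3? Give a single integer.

After op 1 (insert('D')): buf='DBQFQABSJ' cursor=1
After op 2 (right): buf='DBQFQABSJ' cursor=2
After op 3 (delete): buf='DBFQABSJ' cursor=2

Answer: 2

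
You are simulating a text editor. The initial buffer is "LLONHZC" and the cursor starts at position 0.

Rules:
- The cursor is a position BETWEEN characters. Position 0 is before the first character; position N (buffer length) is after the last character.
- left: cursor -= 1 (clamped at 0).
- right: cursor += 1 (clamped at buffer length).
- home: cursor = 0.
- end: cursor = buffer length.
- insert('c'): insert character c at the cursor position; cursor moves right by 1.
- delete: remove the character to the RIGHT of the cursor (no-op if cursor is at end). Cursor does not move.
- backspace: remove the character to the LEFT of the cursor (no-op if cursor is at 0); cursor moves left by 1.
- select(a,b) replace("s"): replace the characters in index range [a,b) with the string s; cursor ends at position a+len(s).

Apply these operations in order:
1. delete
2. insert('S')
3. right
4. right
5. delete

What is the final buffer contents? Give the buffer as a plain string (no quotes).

After op 1 (delete): buf='LONHZC' cursor=0
After op 2 (insert('S')): buf='SLONHZC' cursor=1
After op 3 (right): buf='SLONHZC' cursor=2
After op 4 (right): buf='SLONHZC' cursor=3
After op 5 (delete): buf='SLOHZC' cursor=3

Answer: SLOHZC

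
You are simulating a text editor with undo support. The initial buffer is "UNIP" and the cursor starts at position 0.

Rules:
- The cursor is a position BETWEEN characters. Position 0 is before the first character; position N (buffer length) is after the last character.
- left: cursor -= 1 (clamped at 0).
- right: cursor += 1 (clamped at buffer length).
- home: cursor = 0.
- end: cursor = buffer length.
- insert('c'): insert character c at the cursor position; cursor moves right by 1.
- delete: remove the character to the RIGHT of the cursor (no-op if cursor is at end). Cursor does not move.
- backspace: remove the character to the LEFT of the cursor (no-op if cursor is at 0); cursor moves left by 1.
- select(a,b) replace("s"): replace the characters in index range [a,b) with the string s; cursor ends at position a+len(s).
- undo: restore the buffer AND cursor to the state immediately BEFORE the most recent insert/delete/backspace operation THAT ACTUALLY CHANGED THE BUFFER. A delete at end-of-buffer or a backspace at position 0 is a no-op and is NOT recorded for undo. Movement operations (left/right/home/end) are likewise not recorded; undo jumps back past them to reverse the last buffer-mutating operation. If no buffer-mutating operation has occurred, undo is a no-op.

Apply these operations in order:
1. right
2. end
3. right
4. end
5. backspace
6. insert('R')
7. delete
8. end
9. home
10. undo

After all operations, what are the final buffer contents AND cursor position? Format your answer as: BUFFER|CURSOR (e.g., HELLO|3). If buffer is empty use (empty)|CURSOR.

Answer: UNI|3

Derivation:
After op 1 (right): buf='UNIP' cursor=1
After op 2 (end): buf='UNIP' cursor=4
After op 3 (right): buf='UNIP' cursor=4
After op 4 (end): buf='UNIP' cursor=4
After op 5 (backspace): buf='UNI' cursor=3
After op 6 (insert('R')): buf='UNIR' cursor=4
After op 7 (delete): buf='UNIR' cursor=4
After op 8 (end): buf='UNIR' cursor=4
After op 9 (home): buf='UNIR' cursor=0
After op 10 (undo): buf='UNI' cursor=3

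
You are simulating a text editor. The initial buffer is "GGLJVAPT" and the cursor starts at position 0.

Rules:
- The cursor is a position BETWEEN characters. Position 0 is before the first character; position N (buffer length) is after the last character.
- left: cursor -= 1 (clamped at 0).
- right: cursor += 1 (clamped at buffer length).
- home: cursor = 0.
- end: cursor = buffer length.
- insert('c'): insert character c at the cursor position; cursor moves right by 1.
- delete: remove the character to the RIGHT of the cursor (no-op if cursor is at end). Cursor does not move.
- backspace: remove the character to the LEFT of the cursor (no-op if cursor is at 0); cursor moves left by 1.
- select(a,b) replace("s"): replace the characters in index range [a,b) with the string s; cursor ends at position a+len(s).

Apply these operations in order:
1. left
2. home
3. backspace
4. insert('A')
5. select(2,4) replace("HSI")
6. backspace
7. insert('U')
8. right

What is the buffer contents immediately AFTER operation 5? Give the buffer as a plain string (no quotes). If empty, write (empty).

Answer: AGHSIJVAPT

Derivation:
After op 1 (left): buf='GGLJVAPT' cursor=0
After op 2 (home): buf='GGLJVAPT' cursor=0
After op 3 (backspace): buf='GGLJVAPT' cursor=0
After op 4 (insert('A')): buf='AGGLJVAPT' cursor=1
After op 5 (select(2,4) replace("HSI")): buf='AGHSIJVAPT' cursor=5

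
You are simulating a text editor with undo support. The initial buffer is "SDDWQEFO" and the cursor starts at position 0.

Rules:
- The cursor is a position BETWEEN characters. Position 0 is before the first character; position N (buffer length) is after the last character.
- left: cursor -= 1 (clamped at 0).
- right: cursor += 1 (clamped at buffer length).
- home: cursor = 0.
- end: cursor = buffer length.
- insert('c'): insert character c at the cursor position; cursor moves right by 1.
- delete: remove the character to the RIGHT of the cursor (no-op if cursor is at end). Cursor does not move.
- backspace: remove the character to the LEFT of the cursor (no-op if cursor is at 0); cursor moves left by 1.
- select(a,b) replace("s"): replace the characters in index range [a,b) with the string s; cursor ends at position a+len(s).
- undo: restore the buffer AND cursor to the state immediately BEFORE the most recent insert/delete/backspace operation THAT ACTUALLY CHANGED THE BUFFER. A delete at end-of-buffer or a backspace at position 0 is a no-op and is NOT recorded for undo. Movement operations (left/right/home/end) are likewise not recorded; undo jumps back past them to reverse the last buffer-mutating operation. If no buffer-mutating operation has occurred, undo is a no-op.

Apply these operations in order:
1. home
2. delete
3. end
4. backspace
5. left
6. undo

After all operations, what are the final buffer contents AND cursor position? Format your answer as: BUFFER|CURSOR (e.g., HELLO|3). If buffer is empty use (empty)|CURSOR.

After op 1 (home): buf='SDDWQEFO' cursor=0
After op 2 (delete): buf='DDWQEFO' cursor=0
After op 3 (end): buf='DDWQEFO' cursor=7
After op 4 (backspace): buf='DDWQEF' cursor=6
After op 5 (left): buf='DDWQEF' cursor=5
After op 6 (undo): buf='DDWQEFO' cursor=7

Answer: DDWQEFO|7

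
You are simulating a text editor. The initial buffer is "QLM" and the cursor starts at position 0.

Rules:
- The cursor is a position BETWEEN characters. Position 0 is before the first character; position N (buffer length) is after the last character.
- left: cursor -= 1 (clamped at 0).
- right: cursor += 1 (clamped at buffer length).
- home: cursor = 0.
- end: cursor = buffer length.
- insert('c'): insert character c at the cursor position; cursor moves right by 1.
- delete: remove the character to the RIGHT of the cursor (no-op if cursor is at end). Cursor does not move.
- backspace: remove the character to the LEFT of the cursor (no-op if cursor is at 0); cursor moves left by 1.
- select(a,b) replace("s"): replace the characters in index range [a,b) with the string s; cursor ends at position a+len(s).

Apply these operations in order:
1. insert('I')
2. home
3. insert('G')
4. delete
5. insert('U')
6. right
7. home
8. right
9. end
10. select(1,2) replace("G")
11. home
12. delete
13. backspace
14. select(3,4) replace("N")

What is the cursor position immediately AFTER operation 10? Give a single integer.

Answer: 2

Derivation:
After op 1 (insert('I')): buf='IQLM' cursor=1
After op 2 (home): buf='IQLM' cursor=0
After op 3 (insert('G')): buf='GIQLM' cursor=1
After op 4 (delete): buf='GQLM' cursor=1
After op 5 (insert('U')): buf='GUQLM' cursor=2
After op 6 (right): buf='GUQLM' cursor=3
After op 7 (home): buf='GUQLM' cursor=0
After op 8 (right): buf='GUQLM' cursor=1
After op 9 (end): buf='GUQLM' cursor=5
After op 10 (select(1,2) replace("G")): buf='GGQLM' cursor=2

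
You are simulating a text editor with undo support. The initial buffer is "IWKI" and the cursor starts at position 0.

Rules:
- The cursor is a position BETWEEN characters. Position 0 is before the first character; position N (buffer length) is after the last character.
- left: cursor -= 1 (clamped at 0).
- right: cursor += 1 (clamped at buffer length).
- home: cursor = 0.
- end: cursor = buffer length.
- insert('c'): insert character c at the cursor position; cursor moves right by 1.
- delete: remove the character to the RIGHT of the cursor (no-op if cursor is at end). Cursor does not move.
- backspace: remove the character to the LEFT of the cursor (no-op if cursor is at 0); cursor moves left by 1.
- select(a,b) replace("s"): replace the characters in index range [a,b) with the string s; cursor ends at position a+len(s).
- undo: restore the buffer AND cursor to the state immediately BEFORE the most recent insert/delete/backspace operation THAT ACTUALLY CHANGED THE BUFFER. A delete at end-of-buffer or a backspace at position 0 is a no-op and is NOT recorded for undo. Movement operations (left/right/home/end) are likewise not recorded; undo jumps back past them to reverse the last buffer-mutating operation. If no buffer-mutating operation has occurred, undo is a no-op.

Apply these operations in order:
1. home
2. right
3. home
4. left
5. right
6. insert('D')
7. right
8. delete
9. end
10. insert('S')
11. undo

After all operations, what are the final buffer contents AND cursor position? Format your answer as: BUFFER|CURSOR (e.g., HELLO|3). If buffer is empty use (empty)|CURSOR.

After op 1 (home): buf='IWKI' cursor=0
After op 2 (right): buf='IWKI' cursor=1
After op 3 (home): buf='IWKI' cursor=0
After op 4 (left): buf='IWKI' cursor=0
After op 5 (right): buf='IWKI' cursor=1
After op 6 (insert('D')): buf='IDWKI' cursor=2
After op 7 (right): buf='IDWKI' cursor=3
After op 8 (delete): buf='IDWI' cursor=3
After op 9 (end): buf='IDWI' cursor=4
After op 10 (insert('S')): buf='IDWIS' cursor=5
After op 11 (undo): buf='IDWI' cursor=4

Answer: IDWI|4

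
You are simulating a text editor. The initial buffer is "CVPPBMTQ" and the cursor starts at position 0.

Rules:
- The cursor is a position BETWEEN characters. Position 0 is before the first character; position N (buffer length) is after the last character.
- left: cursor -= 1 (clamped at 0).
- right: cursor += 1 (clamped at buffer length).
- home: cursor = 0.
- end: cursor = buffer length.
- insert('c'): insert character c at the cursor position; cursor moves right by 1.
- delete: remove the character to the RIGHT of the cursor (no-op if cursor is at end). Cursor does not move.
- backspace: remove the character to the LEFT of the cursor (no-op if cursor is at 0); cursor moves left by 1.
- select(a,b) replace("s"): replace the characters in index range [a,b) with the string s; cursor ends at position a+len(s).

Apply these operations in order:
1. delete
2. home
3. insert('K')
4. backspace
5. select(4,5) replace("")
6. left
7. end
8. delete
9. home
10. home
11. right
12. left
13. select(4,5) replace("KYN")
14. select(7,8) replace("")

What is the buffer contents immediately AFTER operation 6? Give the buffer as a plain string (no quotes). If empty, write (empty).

Answer: VPPBTQ

Derivation:
After op 1 (delete): buf='VPPBMTQ' cursor=0
After op 2 (home): buf='VPPBMTQ' cursor=0
After op 3 (insert('K')): buf='KVPPBMTQ' cursor=1
After op 4 (backspace): buf='VPPBMTQ' cursor=0
After op 5 (select(4,5) replace("")): buf='VPPBTQ' cursor=4
After op 6 (left): buf='VPPBTQ' cursor=3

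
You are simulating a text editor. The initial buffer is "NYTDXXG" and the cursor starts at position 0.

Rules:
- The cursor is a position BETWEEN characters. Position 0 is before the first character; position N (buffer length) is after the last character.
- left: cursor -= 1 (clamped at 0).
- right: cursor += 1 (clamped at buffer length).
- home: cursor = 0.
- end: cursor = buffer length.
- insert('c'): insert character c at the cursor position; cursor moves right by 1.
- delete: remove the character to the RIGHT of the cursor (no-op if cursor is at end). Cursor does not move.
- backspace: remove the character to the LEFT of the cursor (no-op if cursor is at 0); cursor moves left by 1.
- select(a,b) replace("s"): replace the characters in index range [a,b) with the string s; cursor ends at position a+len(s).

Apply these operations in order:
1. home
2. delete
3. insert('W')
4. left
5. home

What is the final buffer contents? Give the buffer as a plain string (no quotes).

Answer: WYTDXXG

Derivation:
After op 1 (home): buf='NYTDXXG' cursor=0
After op 2 (delete): buf='YTDXXG' cursor=0
After op 3 (insert('W')): buf='WYTDXXG' cursor=1
After op 4 (left): buf='WYTDXXG' cursor=0
After op 5 (home): buf='WYTDXXG' cursor=0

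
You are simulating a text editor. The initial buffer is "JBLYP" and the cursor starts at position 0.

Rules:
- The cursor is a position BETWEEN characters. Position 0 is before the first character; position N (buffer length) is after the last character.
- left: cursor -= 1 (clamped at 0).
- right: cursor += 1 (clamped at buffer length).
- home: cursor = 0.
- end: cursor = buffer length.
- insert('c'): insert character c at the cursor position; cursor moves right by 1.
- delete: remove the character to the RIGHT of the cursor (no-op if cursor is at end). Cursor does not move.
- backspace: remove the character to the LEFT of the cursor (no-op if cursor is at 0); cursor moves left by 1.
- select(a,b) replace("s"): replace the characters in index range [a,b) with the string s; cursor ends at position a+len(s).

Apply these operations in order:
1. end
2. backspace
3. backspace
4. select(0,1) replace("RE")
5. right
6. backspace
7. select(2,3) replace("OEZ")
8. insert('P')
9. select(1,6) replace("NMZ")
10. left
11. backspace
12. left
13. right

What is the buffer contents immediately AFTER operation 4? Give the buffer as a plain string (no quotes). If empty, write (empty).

Answer: REBL

Derivation:
After op 1 (end): buf='JBLYP' cursor=5
After op 2 (backspace): buf='JBLY' cursor=4
After op 3 (backspace): buf='JBL' cursor=3
After op 4 (select(0,1) replace("RE")): buf='REBL' cursor=2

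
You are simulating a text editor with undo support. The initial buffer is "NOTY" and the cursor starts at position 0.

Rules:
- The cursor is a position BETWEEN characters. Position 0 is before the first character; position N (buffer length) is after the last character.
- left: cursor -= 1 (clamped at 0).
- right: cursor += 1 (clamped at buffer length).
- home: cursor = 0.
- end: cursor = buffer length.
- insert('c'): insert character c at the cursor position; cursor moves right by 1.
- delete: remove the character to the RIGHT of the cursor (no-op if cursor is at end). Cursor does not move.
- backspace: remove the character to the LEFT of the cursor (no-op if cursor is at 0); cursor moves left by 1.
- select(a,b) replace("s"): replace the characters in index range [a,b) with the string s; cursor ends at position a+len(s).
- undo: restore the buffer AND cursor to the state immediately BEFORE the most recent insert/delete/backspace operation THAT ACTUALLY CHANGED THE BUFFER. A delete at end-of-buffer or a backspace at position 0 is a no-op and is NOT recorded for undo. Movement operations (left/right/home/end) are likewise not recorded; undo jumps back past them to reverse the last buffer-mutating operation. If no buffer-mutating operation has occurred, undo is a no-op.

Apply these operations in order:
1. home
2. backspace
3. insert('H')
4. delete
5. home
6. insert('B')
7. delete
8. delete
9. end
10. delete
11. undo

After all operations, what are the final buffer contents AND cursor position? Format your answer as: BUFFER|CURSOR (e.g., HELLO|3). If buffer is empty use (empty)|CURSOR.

After op 1 (home): buf='NOTY' cursor=0
After op 2 (backspace): buf='NOTY' cursor=0
After op 3 (insert('H')): buf='HNOTY' cursor=1
After op 4 (delete): buf='HOTY' cursor=1
After op 5 (home): buf='HOTY' cursor=0
After op 6 (insert('B')): buf='BHOTY' cursor=1
After op 7 (delete): buf='BOTY' cursor=1
After op 8 (delete): buf='BTY' cursor=1
After op 9 (end): buf='BTY' cursor=3
After op 10 (delete): buf='BTY' cursor=3
After op 11 (undo): buf='BOTY' cursor=1

Answer: BOTY|1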